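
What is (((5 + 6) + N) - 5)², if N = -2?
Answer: 16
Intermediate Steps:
(((5 + 6) + N) - 5)² = (((5 + 6) - 2) - 5)² = ((11 - 2) - 5)² = (9 - 5)² = 4² = 16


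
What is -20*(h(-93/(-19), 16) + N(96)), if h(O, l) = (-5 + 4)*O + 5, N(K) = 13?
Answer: -4980/19 ≈ -262.11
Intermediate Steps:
h(O, l) = 5 - O (h(O, l) = -O + 5 = 5 - O)
-20*(h(-93/(-19), 16) + N(96)) = -20*((5 - (-93)/(-19)) + 13) = -20*((5 - (-93)*(-1)/19) + 13) = -20*((5 - 1*93/19) + 13) = -20*((5 - 93/19) + 13) = -20*(2/19 + 13) = -20*249/19 = -4980/19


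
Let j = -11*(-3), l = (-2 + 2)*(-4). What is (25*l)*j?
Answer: 0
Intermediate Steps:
l = 0 (l = 0*(-4) = 0)
j = 33
(25*l)*j = (25*0)*33 = 0*33 = 0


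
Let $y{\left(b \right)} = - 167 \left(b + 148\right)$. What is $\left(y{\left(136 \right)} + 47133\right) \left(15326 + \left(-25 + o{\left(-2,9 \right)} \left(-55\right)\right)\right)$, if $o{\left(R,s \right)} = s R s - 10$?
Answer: $-7304495$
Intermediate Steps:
$o{\left(R,s \right)} = -10 + R s^{2}$ ($o{\left(R,s \right)} = R s s - 10 = R s^{2} - 10 = -10 + R s^{2}$)
$y{\left(b \right)} = -24716 - 167 b$ ($y{\left(b \right)} = - 167 \left(148 + b\right) = -24716 - 167 b$)
$\left(y{\left(136 \right)} + 47133\right) \left(15326 + \left(-25 + o{\left(-2,9 \right)} \left(-55\right)\right)\right) = \left(\left(-24716 - 22712\right) + 47133\right) \left(15326 - \left(25 - \left(-10 - 2 \cdot 9^{2}\right) \left(-55\right)\right)\right) = \left(\left(-24716 - 22712\right) + 47133\right) \left(15326 - \left(25 - \left(-10 - 162\right) \left(-55\right)\right)\right) = \left(-47428 + 47133\right) \left(15326 - \left(25 - \left(-10 - 162\right) \left(-55\right)\right)\right) = - 295 \left(15326 - -9435\right) = - 295 \left(15326 + \left(-25 + 9460\right)\right) = - 295 \left(15326 + 9435\right) = \left(-295\right) 24761 = -7304495$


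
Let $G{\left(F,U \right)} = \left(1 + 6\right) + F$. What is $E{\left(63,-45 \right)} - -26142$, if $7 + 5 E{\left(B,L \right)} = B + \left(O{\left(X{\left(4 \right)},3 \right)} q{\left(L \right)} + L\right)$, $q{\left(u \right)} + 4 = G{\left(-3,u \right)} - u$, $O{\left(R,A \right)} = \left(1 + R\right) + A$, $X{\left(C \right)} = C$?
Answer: $\frac{131081}{5} \approx 26216.0$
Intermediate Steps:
$G{\left(F,U \right)} = 7 + F$
$O{\left(R,A \right)} = 1 + A + R$
$q{\left(u \right)} = - u$ ($q{\left(u \right)} = -4 - \left(-4 + u\right) = - u$)
$E{\left(B,L \right)} = - \frac{7}{5} - \frac{7 L}{5} + \frac{B}{5}$ ($E{\left(B,L \right)} = - \frac{7}{5} + \frac{B + \left(\left(1 + 3 + 4\right) \left(- L\right) + L\right)}{5} = - \frac{7}{5} + \frac{B + \left(8 \left(- L\right) + L\right)}{5} = - \frac{7}{5} + \frac{B + \left(- 8 L + L\right)}{5} = - \frac{7}{5} + \frac{B - 7 L}{5} = - \frac{7}{5} + \left(- \frac{7 L}{5} + \frac{B}{5}\right) = - \frac{7}{5} - \frac{7 L}{5} + \frac{B}{5}$)
$E{\left(63,-45 \right)} - -26142 = \left(- \frac{7}{5} - -63 + \frac{1}{5} \cdot 63\right) - -26142 = \left(- \frac{7}{5} + 63 + \frac{63}{5}\right) + 26142 = \frac{371}{5} + 26142 = \frac{131081}{5}$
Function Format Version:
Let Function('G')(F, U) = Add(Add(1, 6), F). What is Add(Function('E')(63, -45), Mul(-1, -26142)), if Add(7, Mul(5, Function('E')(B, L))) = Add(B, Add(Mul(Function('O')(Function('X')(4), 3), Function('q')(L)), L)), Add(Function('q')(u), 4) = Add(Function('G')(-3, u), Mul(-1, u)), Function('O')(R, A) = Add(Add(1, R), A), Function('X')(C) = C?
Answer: Rational(131081, 5) ≈ 26216.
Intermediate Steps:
Function('G')(F, U) = Add(7, F)
Function('O')(R, A) = Add(1, A, R)
Function('q')(u) = Mul(-1, u) (Function('q')(u) = Add(-4, Add(Add(7, -3), Mul(-1, u))) = Add(-4, Add(4, Mul(-1, u))) = Mul(-1, u))
Function('E')(B, L) = Add(Rational(-7, 5), Mul(Rational(-7, 5), L), Mul(Rational(1, 5), B)) (Function('E')(B, L) = Add(Rational(-7, 5), Mul(Rational(1, 5), Add(B, Add(Mul(Add(1, 3, 4), Mul(-1, L)), L)))) = Add(Rational(-7, 5), Mul(Rational(1, 5), Add(B, Add(Mul(8, Mul(-1, L)), L)))) = Add(Rational(-7, 5), Mul(Rational(1, 5), Add(B, Add(Mul(-8, L), L)))) = Add(Rational(-7, 5), Mul(Rational(1, 5), Add(B, Mul(-7, L)))) = Add(Rational(-7, 5), Add(Mul(Rational(-7, 5), L), Mul(Rational(1, 5), B))) = Add(Rational(-7, 5), Mul(Rational(-7, 5), L), Mul(Rational(1, 5), B)))
Add(Function('E')(63, -45), Mul(-1, -26142)) = Add(Add(Rational(-7, 5), Mul(Rational(-7, 5), -45), Mul(Rational(1, 5), 63)), Mul(-1, -26142)) = Add(Add(Rational(-7, 5), 63, Rational(63, 5)), 26142) = Add(Rational(371, 5), 26142) = Rational(131081, 5)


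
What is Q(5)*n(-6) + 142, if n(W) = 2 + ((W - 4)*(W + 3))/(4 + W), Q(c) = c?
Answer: 77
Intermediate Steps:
n(W) = 2 + (-4 + W)*(3 + W)/(4 + W) (n(W) = 2 + ((-4 + W)*(3 + W))/(4 + W) = 2 + (-4 + W)*(3 + W)/(4 + W))
Q(5)*n(-6) + 142 = 5*((-4 - 6 + (-6)²)/(4 - 6)) + 142 = 5*((-4 - 6 + 36)/(-2)) + 142 = 5*(-½*26) + 142 = 5*(-13) + 142 = -65 + 142 = 77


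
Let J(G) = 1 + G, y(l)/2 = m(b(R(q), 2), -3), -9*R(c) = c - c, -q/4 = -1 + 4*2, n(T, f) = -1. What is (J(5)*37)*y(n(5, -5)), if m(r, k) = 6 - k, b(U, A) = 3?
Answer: 3996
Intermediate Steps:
q = -28 (q = -4*(-1 + 4*2) = -4*(-1 + 8) = -4*7 = -28)
R(c) = 0 (R(c) = -(c - c)/9 = -⅑*0 = 0)
y(l) = 18 (y(l) = 2*(6 - 1*(-3)) = 2*(6 + 3) = 2*9 = 18)
(J(5)*37)*y(n(5, -5)) = ((1 + 5)*37)*18 = (6*37)*18 = 222*18 = 3996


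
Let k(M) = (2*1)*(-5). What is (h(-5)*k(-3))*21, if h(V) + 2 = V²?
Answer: -4830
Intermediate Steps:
k(M) = -10 (k(M) = 2*(-5) = -10)
h(V) = -2 + V²
(h(-5)*k(-3))*21 = ((-2 + (-5)²)*(-10))*21 = ((-2 + 25)*(-10))*21 = (23*(-10))*21 = -230*21 = -4830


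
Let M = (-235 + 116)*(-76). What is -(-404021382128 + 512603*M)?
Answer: 399385400596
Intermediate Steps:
M = 9044 (M = -119*(-76) = 9044)
-(-404021382128 + 512603*M) = -512603/(1/(9044 - 788176)) = -512603/(1/(-779132)) = -512603/(-1/779132) = -512603*(-779132) = 399385400596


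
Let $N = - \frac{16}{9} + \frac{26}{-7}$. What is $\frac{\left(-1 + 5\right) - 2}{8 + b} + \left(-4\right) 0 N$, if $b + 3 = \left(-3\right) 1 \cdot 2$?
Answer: $-2$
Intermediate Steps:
$N = - \frac{346}{63}$ ($N = \left(-16\right) \frac{1}{9} + 26 \left(- \frac{1}{7}\right) = - \frac{16}{9} - \frac{26}{7} = - \frac{346}{63} \approx -5.4921$)
$b = -9$ ($b = -3 + \left(-3\right) 1 \cdot 2 = -3 - 6 = -9$)
$\frac{\left(-1 + 5\right) - 2}{8 + b} + \left(-4\right) 0 N = \frac{\left(-1 + 5\right) - 2}{8 - 9} + \left(-4\right) 0 \left(- \frac{346}{63}\right) = \frac{4 - 2}{-1} + 0 \left(- \frac{346}{63}\right) = 2 \left(-1\right) + 0 = -2 + 0 = -2$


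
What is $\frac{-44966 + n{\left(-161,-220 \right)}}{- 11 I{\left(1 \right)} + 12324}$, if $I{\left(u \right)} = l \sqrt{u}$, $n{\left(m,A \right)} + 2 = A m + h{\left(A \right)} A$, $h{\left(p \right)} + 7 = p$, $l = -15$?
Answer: $\frac{13464}{4163} \approx 3.2342$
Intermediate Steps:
$h{\left(p \right)} = -7 + p$
$n{\left(m,A \right)} = -2 + A m + A \left(-7 + A\right)$ ($n{\left(m,A \right)} = -2 + \left(A m + \left(-7 + A\right) A\right) = -2 + \left(A m + A \left(-7 + A\right)\right) = -2 + A m + A \left(-7 + A\right)$)
$I{\left(u \right)} = - 15 \sqrt{u}$
$\frac{-44966 + n{\left(-161,-220 \right)}}{- 11 I{\left(1 \right)} + 12324} = \frac{-44966 - \left(-35418 + 220 \left(-7 - 220\right)\right)}{- 11 \left(- 15 \sqrt{1}\right) + 12324} = \frac{-44966 - -85358}{- 11 \left(\left(-15\right) 1\right) + 12324} = \frac{-44966 + \left(-2 + 35420 + 49940\right)}{\left(-11\right) \left(-15\right) + 12324} = \frac{-44966 + 85358}{165 + 12324} = \frac{40392}{12489} = 40392 \cdot \frac{1}{12489} = \frac{13464}{4163}$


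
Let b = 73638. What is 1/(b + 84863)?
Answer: 1/158501 ≈ 6.3091e-6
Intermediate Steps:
1/(b + 84863) = 1/(73638 + 84863) = 1/158501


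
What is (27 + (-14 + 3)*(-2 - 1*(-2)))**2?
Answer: 729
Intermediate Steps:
(27 + (-14 + 3)*(-2 - 1*(-2)))**2 = (27 - 11*(-2 + 2))**2 = (27 - 11*0)**2 = (27 + 0)**2 = 27**2 = 729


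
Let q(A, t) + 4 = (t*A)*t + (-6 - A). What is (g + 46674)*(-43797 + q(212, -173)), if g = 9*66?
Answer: 297832311972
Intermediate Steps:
g = 594
q(A, t) = -10 - A + A*t**2 (q(A, t) = -4 + ((t*A)*t + (-6 - A)) = -4 + ((A*t)*t + (-6 - A)) = -4 + (A*t**2 + (-6 - A)) = -4 + (-6 - A + A*t**2) = -10 - A + A*t**2)
(g + 46674)*(-43797 + q(212, -173)) = (594 + 46674)*(-43797 + (-10 - 1*212 + 212*(-173)**2)) = 47268*(-43797 + (-10 - 212 + 212*29929)) = 47268*(-43797 + (-10 - 212 + 6344948)) = 47268*(-43797 + 6344726) = 47268*6300929 = 297832311972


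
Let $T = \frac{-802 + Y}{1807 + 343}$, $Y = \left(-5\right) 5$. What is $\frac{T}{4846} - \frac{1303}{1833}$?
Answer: $- \frac{13577342591}{19097843700} \approx -0.71094$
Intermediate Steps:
$Y = -25$
$T = - \frac{827}{2150}$ ($T = \frac{-802 - 25}{1807 + 343} = - \frac{827}{2150} \approx -0.38465$)
$\frac{T}{4846} - \frac{1303}{1833} = - \frac{827}{2150 \cdot 4846} - \frac{1303}{1833} = \left(- \frac{827}{2150}\right) \frac{1}{4846} - \frac{1303}{1833} = - \frac{827}{10418900} - \frac{1303}{1833} = - \frac{13577342591}{19097843700}$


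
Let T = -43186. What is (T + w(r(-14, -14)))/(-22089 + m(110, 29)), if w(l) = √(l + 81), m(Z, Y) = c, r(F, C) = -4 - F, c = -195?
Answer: 21593/11142 - √91/22284 ≈ 1.9376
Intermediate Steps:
m(Z, Y) = -195
w(l) = √(81 + l)
(T + w(r(-14, -14)))/(-22089 + m(110, 29)) = (-43186 + √(81 + (-4 - 1*(-14))))/(-22089 - 195) = (-43186 + √(81 + (-4 + 14)))/(-22284) = (-43186 + √(81 + 10))*(-1/22284) = (-43186 + √91)*(-1/22284) = 21593/11142 - √91/22284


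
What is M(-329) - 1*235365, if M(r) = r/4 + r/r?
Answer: -941785/4 ≈ -2.3545e+5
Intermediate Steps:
M(r) = 1 + r/4 (M(r) = r*(1/4) + 1 = r/4 + 1 = 1 + r/4)
M(-329) - 1*235365 = (1 + (1/4)*(-329)) - 1*235365 = (1 - 329/4) - 235365 = -325/4 - 235365 = -941785/4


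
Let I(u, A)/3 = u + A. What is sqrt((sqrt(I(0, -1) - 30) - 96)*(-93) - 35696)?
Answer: sqrt(-26768 - 93*I*sqrt(33)) ≈ 1.633 - 163.62*I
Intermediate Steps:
I(u, A) = 3*A + 3*u (I(u, A) = 3*(u + A) = 3*(A + u) = 3*A + 3*u)
sqrt((sqrt(I(0, -1) - 30) - 96)*(-93) - 35696) = sqrt((sqrt((3*(-1) + 3*0) - 30) - 96)*(-93) - 35696) = sqrt((sqrt((-3 + 0) - 30) - 96)*(-93) - 35696) = sqrt((sqrt(-3 - 30) - 96)*(-93) - 35696) = sqrt((sqrt(-33) - 96)*(-93) - 35696) = sqrt((I*sqrt(33) - 96)*(-93) - 35696) = sqrt((-96 + I*sqrt(33))*(-93) - 35696) = sqrt((8928 - 93*I*sqrt(33)) - 35696) = sqrt(-26768 - 93*I*sqrt(33))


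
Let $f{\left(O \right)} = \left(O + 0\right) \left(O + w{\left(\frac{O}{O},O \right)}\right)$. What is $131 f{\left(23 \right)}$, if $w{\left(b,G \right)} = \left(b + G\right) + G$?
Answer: $210910$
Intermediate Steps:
$w{\left(b,G \right)} = b + 2 G$ ($w{\left(b,G \right)} = \left(G + b\right) + G = b + 2 G$)
$f{\left(O \right)} = O \left(1 + 3 O\right)$ ($f{\left(O \right)} = \left(O + 0\right) \left(O + \left(\frac{O}{O} + 2 O\right)\right) = O \left(O + \left(1 + 2 O\right)\right) = O \left(1 + 3 O\right)$)
$131 f{\left(23 \right)} = 131 \cdot 23 \left(1 + 3 \cdot 23\right) = 131 \cdot 23 \left(1 + 69\right) = 131 \cdot 23 \cdot 70 = 131 \cdot 1610 = 210910$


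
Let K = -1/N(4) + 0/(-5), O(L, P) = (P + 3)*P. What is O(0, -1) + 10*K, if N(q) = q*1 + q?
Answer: -13/4 ≈ -3.2500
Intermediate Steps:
O(L, P) = P*(3 + P) (O(L, P) = (3 + P)*P = P*(3 + P))
N(q) = 2*q (N(q) = q + q = 2*q)
K = -⅛ (K = -1/(2*4) + 0/(-5) = -1/8 + 0*(-⅕) = -1*⅛ + 0 = -⅛ + 0 = -⅛ ≈ -0.12500)
O(0, -1) + 10*K = -(3 - 1) + 10*(-⅛) = -1*2 - 5/4 = -2 - 5/4 = -13/4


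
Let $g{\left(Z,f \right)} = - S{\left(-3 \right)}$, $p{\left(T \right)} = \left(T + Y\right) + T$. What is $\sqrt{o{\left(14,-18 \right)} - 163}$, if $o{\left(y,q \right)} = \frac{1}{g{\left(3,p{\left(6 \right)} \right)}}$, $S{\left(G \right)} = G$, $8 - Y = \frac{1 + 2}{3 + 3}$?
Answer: $\frac{2 i \sqrt{366}}{3} \approx 12.754 i$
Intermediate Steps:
$Y = \frac{15}{2}$ ($Y = 8 - \frac{1 + 2}{3 + 3} = 8 - \frac{3}{6} = 8 - 3 \cdot \frac{1}{6} = 8 - \frac{1}{2} = \frac{15}{2} \approx 7.5$)
$p{\left(T \right)} = \frac{15}{2} + 2 T$ ($p{\left(T \right)} = \left(T + \frac{15}{2}\right) + T = \left(\frac{15}{2} + T\right) + T = \frac{15}{2} + 2 T$)
$g{\left(Z,f \right)} = 3$ ($g{\left(Z,f \right)} = \left(-1\right) \left(-3\right) = 3$)
$o{\left(y,q \right)} = \frac{1}{3}$
$\sqrt{o{\left(14,-18 \right)} - 163} = \sqrt{\frac{1}{3} - 163} = \sqrt{- \frac{488}{3}} = \frac{2 i \sqrt{366}}{3}$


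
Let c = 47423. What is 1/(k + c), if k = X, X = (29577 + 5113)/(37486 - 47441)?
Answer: 1991/94412255 ≈ 2.1088e-5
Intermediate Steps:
X = -6938/1991 (X = 34690/(-9955) = 34690*(-1/9955) = -6938/1991 ≈ -3.4847)
k = -6938/1991 ≈ -3.4847
1/(k + c) = 1/(-6938/1991 + 47423) = 1/(94412255/1991) = 1991/94412255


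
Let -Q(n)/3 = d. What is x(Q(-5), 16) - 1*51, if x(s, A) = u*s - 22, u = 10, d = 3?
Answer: -163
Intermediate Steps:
Q(n) = -9 (Q(n) = -3*3 = -9)
x(s, A) = -22 + 10*s (x(s, A) = 10*s - 22 = -22 + 10*s)
x(Q(-5), 16) - 1*51 = (-22 + 10*(-9)) - 1*51 = (-22 - 90) - 51 = -112 - 51 = -163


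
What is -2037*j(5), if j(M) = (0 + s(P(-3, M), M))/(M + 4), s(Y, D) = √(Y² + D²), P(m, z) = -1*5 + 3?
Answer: -679*√29/3 ≈ -1218.8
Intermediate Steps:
P(m, z) = -2 (P(m, z) = -5 + 3 = -2)
s(Y, D) = √(D² + Y²)
j(M) = √(4 + M²)/(4 + M) (j(M) = (0 + √(M² + (-2)²))/(M + 4) = (0 + √(M² + 4))/(4 + M) = (0 + √(4 + M²))/(4 + M) = √(4 + M²)/(4 + M))
-2037*j(5) = -2037*√(4 + 5²)/(4 + 5) = -2037*√(4 + 25)/9 = -679*√29/3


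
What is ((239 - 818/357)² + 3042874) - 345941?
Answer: 350862508942/127449 ≈ 2.7530e+6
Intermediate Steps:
((239 - 818/357)² + 3042874) - 345941 = ((84505/357)² + 3042874) - 345941 = (7141095025/127449 + 3042874) - 345941 = 394952343451/127449 - 345941 = 350862508942/127449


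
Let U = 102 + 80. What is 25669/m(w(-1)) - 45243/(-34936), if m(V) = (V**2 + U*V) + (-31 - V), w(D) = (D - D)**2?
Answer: -81397241/98456 ≈ -826.74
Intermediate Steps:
U = 182
w(D) = 0 (w(D) = 0**2 = 0)
m(V) = -31 + V**2 + 181*V (m(V) = (V**2 + 182*V) + (-31 - V) = -31 + V**2 + 181*V)
25669/m(w(-1)) - 45243/(-34936) = 25669/(-31 + 0**2 + 181*0) - 45243/(-34936) = 25669/(-31 + 0 + 0) - 45243*(-1/34936) = 25669/(-31) + 4113/3176 = 25669*(-1/31) + 4113/3176 = -25669/31 + 4113/3176 = -81397241/98456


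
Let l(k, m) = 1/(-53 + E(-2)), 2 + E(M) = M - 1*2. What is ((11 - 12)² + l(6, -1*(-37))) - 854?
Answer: -50328/59 ≈ -853.02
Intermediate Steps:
E(M) = -4 + M (E(M) = -2 + (M - 1*2) = -2 + (M - 2) = -2 + (-2 + M) = -4 + M)
l(k, m) = -1/59 (l(k, m) = 1/(-53 + (-4 - 2)) = 1/(-53 - 6) = 1/(-59) = -1/59)
((11 - 12)² + l(6, -1*(-37))) - 854 = ((11 - 12)² - 1/59) - 854 = ((-1)² - 1/59) - 854 = (1 - 1/59) - 854 = 58/59 - 854 = -50328/59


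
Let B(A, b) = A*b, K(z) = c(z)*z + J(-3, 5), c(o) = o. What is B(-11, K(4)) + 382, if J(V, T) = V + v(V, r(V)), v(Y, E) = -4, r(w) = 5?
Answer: 283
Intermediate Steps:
J(V, T) = -4 + V (J(V, T) = V - 4 = -4 + V)
K(z) = -7 + z² (K(z) = z*z + (-4 - 3) = z² - 7 = -7 + z²)
B(-11, K(4)) + 382 = -11*(-7 + 4²) + 382 = -11*(-7 + 16) + 382 = -11*9 + 382 = -99 + 382 = 283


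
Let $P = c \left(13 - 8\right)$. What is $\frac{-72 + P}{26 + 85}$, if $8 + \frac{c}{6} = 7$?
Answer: $- \frac{34}{37} \approx -0.91892$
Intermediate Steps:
$c = -6$ ($c = -48 + 6 \cdot 7 = -48 + 42 = -6$)
$P = -30$ ($P = - 6 \left(13 - 8\right) = \left(-6\right) 5 = -30$)
$\frac{-72 + P}{26 + 85} = \frac{-72 - 30}{26 + 85} = \frac{1}{111} \left(-102\right) = - \frac{34}{37}$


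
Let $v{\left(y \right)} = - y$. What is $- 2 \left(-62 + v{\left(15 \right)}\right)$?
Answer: $154$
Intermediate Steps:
$- 2 \left(-62 + v{\left(15 \right)}\right) = - 2 \left(-62 - 15\right) = \left(-2\right) \left(-77\right) = 154$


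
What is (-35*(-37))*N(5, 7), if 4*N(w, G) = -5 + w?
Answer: 0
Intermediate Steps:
N(w, G) = -5/4 + w/4 (N(w, G) = (-5 + w)/4 = -5/4 + w/4)
(-35*(-37))*N(5, 7) = (-35*(-37))*(-5/4 + (¼)*5) = 1295*(-5/4 + 5/4) = 1295*0 = 0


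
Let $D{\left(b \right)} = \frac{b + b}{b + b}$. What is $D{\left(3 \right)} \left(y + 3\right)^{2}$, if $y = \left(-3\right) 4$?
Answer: $81$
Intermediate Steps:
$y = -12$
$D{\left(b \right)} = 1$ ($D{\left(b \right)} = \frac{2 b}{2 b} = 2 b \frac{1}{2 b} = 1$)
$D{\left(3 \right)} \left(y + 3\right)^{2} = 1 \left(-12 + 3\right)^{2} = 1 \left(-9\right)^{2} = 1 \cdot 81 = 81$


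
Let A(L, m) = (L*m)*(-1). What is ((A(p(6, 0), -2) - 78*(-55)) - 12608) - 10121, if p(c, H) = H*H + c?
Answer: -18427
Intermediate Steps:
p(c, H) = c + H² (p(c, H) = H² + c = c + H²)
A(L, m) = -L*m
((A(p(6, 0), -2) - 78*(-55)) - 12608) - 10121 = ((-1*(6 + 0²)*(-2) - 78*(-55)) - 12608) - 10121 = ((-1*(6 + 0)*(-2) + 4290) - 12608) - 10121 = ((-1*6*(-2) + 4290) - 12608) - 10121 = ((12 + 4290) - 12608) - 10121 = (4302 - 12608) - 10121 = -8306 - 10121 = -18427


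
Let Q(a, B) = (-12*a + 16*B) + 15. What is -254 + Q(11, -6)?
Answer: -467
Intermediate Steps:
Q(a, B) = 15 - 12*a + 16*B
-254 + Q(11, -6) = -254 + (15 - 12*11 + 16*(-6)) = -254 + (15 - 132 - 96) = -254 - 213 = -467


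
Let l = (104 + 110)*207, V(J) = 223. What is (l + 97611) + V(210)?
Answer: 142132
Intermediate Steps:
l = 44298 (l = 214*207 = 44298)
(l + 97611) + V(210) = (44298 + 97611) + 223 = 141909 + 223 = 142132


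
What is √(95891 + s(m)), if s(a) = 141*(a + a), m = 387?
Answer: 5*√8201 ≈ 452.80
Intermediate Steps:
s(a) = 282*a (s(a) = 141*(2*a) = 282*a)
√(95891 + s(m)) = √(95891 + 282*387) = √(95891 + 109134) = √205025 = 5*√8201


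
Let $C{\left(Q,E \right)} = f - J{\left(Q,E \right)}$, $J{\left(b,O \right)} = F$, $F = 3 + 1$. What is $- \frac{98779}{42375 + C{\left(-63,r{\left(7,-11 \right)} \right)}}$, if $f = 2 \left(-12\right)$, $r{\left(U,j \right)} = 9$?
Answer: $- \frac{98779}{42347} \approx -2.3326$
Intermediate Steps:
$F = 4$
$J{\left(b,O \right)} = 4$
$f = -24$
$C{\left(Q,E \right)} = -28$ ($C{\left(Q,E \right)} = -24 - 4 = -28$)
$- \frac{98779}{42375 + C{\left(-63,r{\left(7,-11 \right)} \right)}} = - \frac{98779}{42375 - 28} = - \frac{98779}{42347}$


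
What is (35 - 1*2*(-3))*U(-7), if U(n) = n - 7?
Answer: -574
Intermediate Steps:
U(n) = -7 + n
(35 - 1*2*(-3))*U(-7) = (35 - 1*2*(-3))*(-7 - 7) = (35 - 2*(-3))*(-14) = (35 + 6)*(-14) = 41*(-14) = -574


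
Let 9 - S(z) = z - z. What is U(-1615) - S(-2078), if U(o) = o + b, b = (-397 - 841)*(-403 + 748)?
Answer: -428734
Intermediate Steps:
S(z) = 9 (S(z) = 9 - (z - z) = 9 - 1*0 = 9 + 0 = 9)
b = -427110 (b = -1238*345 = -427110)
U(o) = -427110 + o (U(o) = o - 427110 = -427110 + o)
U(-1615) - S(-2078) = (-427110 - 1615) - 1*9 = -428725 - 9 = -428734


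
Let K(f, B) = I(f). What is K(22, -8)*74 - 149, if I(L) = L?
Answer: 1479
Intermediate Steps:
K(f, B) = f
K(22, -8)*74 - 149 = 22*74 - 149 = 1628 - 149 = 1479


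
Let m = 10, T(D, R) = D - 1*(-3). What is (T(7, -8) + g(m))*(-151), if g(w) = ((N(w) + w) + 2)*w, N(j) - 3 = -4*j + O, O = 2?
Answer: 33220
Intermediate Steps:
N(j) = 5 - 4*j (N(j) = 3 + (-4*j + 2) = 3 + (2 - 4*j) = 5 - 4*j)
T(D, R) = 3 + D (T(D, R) = D + 3 = 3 + D)
g(w) = w*(7 - 3*w) (g(w) = (((5 - 4*w) + w) + 2)*w = ((5 - 3*w) + 2)*w = (7 - 3*w)*w = w*(7 - 3*w))
(T(7, -8) + g(m))*(-151) = ((3 + 7) + 10*(7 - 3*10))*(-151) = (10 + 10*(7 - 30))*(-151) = (10 + 10*(-23))*(-151) = (10 - 230)*(-151) = -220*(-151) = 33220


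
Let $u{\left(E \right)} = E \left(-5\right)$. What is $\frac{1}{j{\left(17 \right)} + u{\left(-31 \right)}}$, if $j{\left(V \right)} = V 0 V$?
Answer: $\frac{1}{155} \approx 0.0064516$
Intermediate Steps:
$u{\left(E \right)} = - 5 E$
$j{\left(V \right)} = 0$ ($j{\left(V \right)} = 0 V = 0$)
$\frac{1}{j{\left(17 \right)} + u{\left(-31 \right)}} = \frac{1}{0 - -155} = \frac{1}{0 + 155} = \frac{1}{155}$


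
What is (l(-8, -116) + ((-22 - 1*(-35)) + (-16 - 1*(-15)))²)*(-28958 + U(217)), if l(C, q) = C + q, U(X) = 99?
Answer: -577180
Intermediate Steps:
(l(-8, -116) + ((-22 - 1*(-35)) + (-16 - 1*(-15)))²)*(-28958 + U(217)) = ((-8 - 116) + ((-22 - 1*(-35)) + (-16 - 1*(-15)))²)*(-28958 + 99) = (-124 + ((-22 + 35) + (-16 + 15))²)*(-28859) = (-124 + (13 - 1)²)*(-28859) = (-124 + 12²)*(-28859) = (-124 + 144)*(-28859) = 20*(-28859) = -577180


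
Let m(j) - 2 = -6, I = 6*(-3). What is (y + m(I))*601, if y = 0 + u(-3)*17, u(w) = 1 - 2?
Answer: -12621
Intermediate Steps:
u(w) = -1
I = -18
m(j) = -4 (m(j) = 2 - 6 = -4)
y = -17 (y = 0 - 1*17 = 0 - 17 = -17)
(y + m(I))*601 = (-17 - 4)*601 = -21*601 = -12621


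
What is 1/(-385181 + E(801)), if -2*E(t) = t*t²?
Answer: -2/514692763 ≈ -3.8858e-9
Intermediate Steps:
E(t) = -t³/2 (E(t) = -t*t²/2 = -t³/2)
1/(-385181 + E(801)) = 1/(-385181 - ½*801³) = 1/(-385181 - ½*513922401) = 1/(-385181 - 513922401/2) = 1/(-514692763/2) = -2/514692763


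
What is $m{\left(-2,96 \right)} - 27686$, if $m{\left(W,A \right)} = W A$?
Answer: $-27878$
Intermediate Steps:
$m{\left(W,A \right)} = A W$
$m{\left(-2,96 \right)} - 27686 = 96 \left(-2\right) - 27686 = -192 - 27686 = -27878$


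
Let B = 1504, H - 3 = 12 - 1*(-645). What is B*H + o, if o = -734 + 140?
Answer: 992046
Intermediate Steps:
o = -594
H = 660 (H = 3 + (12 - 1*(-645)) = 3 + (12 + 645) = 3 + 657 = 660)
B*H + o = 1504*660 - 594 = 992640 - 594 = 992046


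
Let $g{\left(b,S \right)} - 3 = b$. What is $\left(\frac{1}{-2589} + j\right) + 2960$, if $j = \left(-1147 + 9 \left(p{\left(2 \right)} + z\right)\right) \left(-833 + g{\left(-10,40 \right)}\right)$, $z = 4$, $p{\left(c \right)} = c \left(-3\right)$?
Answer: $\frac{2541258839}{2589} \approx 9.8156 \cdot 10^{5}$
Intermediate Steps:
$p{\left(c \right)} = - 3 c$
$g{\left(b,S \right)} = 3 + b$
$j = 978600$ ($j = \left(-1147 + 9 \left(\left(-3\right) 2 + 4\right)\right) \left(-833 + \left(3 - 10\right)\right) = \left(-1147 + 9 \left(-6 + 4\right)\right) \left(-833 - 7\right) = \left(-1147 + 9 \left(-2\right)\right) \left(-840\right) = \left(-1147 - 18\right) \left(-840\right) = \left(-1165\right) \left(-840\right) = 978600$)
$\left(\frac{1}{-2589} + j\right) + 2960 = \left(\frac{1}{-2589} + 978600\right) + 2960 = \left(- \frac{1}{2589} + 978600\right) + 2960 = \frac{2533595399}{2589} + 2960 = \frac{2541258839}{2589}$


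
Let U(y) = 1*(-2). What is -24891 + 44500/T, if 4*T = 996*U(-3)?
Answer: -6220109/249 ≈ -24980.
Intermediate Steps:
U(y) = -2
T = -498 (T = (996*(-2))/4 = (¼)*(-1992) = -498)
-24891 + 44500/T = -24891 + 44500/(-498) = -24891 + 44500*(-1/498) = -24891 - 22250/249 = -6220109/249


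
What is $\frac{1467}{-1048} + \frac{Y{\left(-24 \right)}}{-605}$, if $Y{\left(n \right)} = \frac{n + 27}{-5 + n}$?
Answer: $- \frac{25735371}{18387160} \approx -1.3996$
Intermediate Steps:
$Y{\left(n \right)} = \frac{27 + n}{-5 + n}$
$\frac{1467}{-1048} + \frac{Y{\left(-24 \right)}}{-605} = \frac{1467}{-1048} + \frac{\frac{1}{-5 - 24} \left(27 - 24\right)}{-605} = 1467 \left(- \frac{1}{1048}\right) + \frac{1}{-29} \cdot 3 \left(- \frac{1}{605}\right) = - \frac{1467}{1048} + \left(- \frac{1}{29}\right) 3 \left(- \frac{1}{605}\right) = - \frac{1467}{1048} - - \frac{3}{17545} = - \frac{1467}{1048} + \frac{3}{17545} = - \frac{25735371}{18387160}$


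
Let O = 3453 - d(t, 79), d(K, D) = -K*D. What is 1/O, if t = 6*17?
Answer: 1/11511 ≈ 8.6873e-5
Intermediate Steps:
t = 102
d(K, D) = -D*K
O = 11511 (O = 3453 - (-1)*79*102 = 3453 - 1*(-8058) = 3453 + 8058 = 11511)
1/O = 1/11511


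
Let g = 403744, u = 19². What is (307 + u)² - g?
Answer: 42480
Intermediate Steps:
u = 361
(307 + u)² - g = (307 + 361)² - 1*403744 = 668² - 403744 = 446224 - 403744 = 42480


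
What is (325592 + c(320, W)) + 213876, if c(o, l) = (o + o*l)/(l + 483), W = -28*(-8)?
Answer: 381475876/707 ≈ 5.3957e+5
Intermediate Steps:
W = 224
c(o, l) = (o + l*o)/(483 + l)
(325592 + c(320, W)) + 213876 = (325592 + 320*(1 + 224)/(483 + 224)) + 213876 = (325592 + 320*225/707) + 213876 = (325592 + 320*(1/707)*225) + 213876 = (325592 + 72000/707) + 213876 = 230265544/707 + 213876 = 381475876/707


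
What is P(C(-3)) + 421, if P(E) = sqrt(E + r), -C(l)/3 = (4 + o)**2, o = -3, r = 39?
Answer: 427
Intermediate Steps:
C(l) = -3 (C(l) = -3*(4 - 3)**2 = -3*1**2 = -3*1 = -3)
P(E) = sqrt(39 + E) (P(E) = sqrt(E + 39) = sqrt(39 + E))
P(C(-3)) + 421 = sqrt(39 - 3) + 421 = sqrt(36) + 421 = 6 + 421 = 427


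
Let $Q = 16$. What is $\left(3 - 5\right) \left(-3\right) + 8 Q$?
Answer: $134$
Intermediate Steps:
$\left(3 - 5\right) \left(-3\right) + 8 Q = \left(3 - 5\right) \left(-3\right) + 8 \cdot 16 = \left(-2\right) \left(-3\right) + 128 = 6 + 128 = 134$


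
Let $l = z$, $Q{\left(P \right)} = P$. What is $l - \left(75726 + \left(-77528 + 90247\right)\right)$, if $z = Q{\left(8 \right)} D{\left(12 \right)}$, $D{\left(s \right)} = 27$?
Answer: $-88229$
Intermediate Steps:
$z = 216$ ($z = 8 \cdot 27 = 216$)
$l = 216$
$l - \left(75726 + \left(-77528 + 90247\right)\right) = 216 - \left(75726 + \left(-77528 + 90247\right)\right) = 216 - \left(75726 + 12719\right) = 216 - 88445 = -88229$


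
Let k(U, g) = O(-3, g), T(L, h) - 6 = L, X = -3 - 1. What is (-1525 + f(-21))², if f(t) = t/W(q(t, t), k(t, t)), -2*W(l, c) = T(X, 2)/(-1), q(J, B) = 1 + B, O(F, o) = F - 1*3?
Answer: 2390116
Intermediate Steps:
X = -4
T(L, h) = 6 + L
O(F, o) = -3 + F (O(F, o) = F - 3 = -3 + F)
k(U, g) = -6 (k(U, g) = -3 - 3 = -6)
W(l, c) = 1 (W(l, c) = -(6 - 4)/(2*(-1)) = -(-1) = -½*(-2) = 1)
f(t) = t (f(t) = t/1 = t*1 = t)
(-1525 + f(-21))² = (-1525 - 21)² = (-1546)² = 2390116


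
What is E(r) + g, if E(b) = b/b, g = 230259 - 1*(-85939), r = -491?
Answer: 316199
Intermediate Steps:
g = 316198 (g = 230259 + 85939 = 316198)
E(b) = 1
E(r) + g = 1 + 316198 = 316199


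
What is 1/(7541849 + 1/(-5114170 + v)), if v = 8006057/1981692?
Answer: 10134701769583/76434390406225797275 ≈ 1.3259e-7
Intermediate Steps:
v = 8006057/1981692 (v = 8006057*(1/1981692) = 8006057/1981692 ≈ 4.0400)
1/(7541849 + 1/(-5114170 + v)) = 1/(7541849 + 1/(-5114170 + 8006057/1981692)) = 1/(7541849 + 1/(-10134701769583/1981692)) = 1/(7541849 - 1981692/10134701769583) = 1/(76434390406225797275/10134701769583) = 10134701769583/76434390406225797275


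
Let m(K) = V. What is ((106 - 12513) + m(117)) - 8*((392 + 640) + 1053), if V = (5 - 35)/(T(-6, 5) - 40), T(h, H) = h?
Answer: -668986/23 ≈ -29086.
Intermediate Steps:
V = 15/23 (V = (5 - 35)/(-6 - 40) = -30/(-46) = -30*(-1/46) = 15/23 ≈ 0.65217)
m(K) = 15/23
((106 - 12513) + m(117)) - 8*((392 + 640) + 1053) = ((106 - 12513) + 15/23) - 8*((392 + 640) + 1053) = (-12407 + 15/23) - 8*(1032 + 1053) = -285346/23 - 8*2085 = -285346/23 - 16680 = -668986/23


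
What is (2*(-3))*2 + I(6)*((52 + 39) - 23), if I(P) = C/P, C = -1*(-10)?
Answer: 304/3 ≈ 101.33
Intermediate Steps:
C = 10
I(P) = 10/P
(2*(-3))*2 + I(6)*((52 + 39) - 23) = (2*(-3))*2 + (10/6)*((52 + 39) - 23) = -6*2 + (10*(1/6))*(91 - 23) = -12 + (5/3)*68 = -12 + 340/3 = 304/3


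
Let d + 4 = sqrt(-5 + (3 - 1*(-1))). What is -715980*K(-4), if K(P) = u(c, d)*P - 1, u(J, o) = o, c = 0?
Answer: -10739700 + 2863920*I ≈ -1.074e+7 + 2.8639e+6*I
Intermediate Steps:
d = -4 + I (d = -4 + sqrt(-5 + (3 - 1*(-1))) = -4 + sqrt(-5 + (3 + 1)) = -4 + sqrt(-5 + 4) = -4 + sqrt(-1) = -4 + I ≈ -4.0 + 1.0*I)
K(P) = -1 + P*(-4 + I) (K(P) = (-4 + I)*P - 1 = P*(-4 + I) - 1 = -1 + P*(-4 + I))
-715980*K(-4) = -715980*(-1 - 4*(-4 + I)) = -715980*(-1 + (16 - 4*I)) = -715980*(15 - 4*I) = -10739700 + 2863920*I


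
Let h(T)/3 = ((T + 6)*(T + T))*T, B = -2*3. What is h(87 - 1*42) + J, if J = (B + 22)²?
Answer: 619906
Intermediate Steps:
B = -6
h(T) = 6*T²*(6 + T) (h(T) = 3*(((T + 6)*(T + T))*T) = 3*(((6 + T)*(2*T))*T) = 3*((2*T*(6 + T))*T) = 3*(2*T²*(6 + T)) = 6*T²*(6 + T))
J = 256 (J = (-6 + 22)² = 16² = 256)
h(87 - 1*42) + J = 6*(87 - 1*42)²*(6 + (87 - 1*42)) + 256 = 6*(87 - 42)²*(6 + (87 - 42)) + 256 = 6*45²*(6 + 45) + 256 = 6*2025*51 + 256 = 619650 + 256 = 619906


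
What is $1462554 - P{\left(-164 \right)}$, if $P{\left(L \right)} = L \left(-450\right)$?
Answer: $1388754$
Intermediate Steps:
$P{\left(L \right)} = - 450 L$
$1462554 - P{\left(-164 \right)} = 1462554 - \left(-450\right) \left(-164\right) = 1462554 - 73800 = 1388754$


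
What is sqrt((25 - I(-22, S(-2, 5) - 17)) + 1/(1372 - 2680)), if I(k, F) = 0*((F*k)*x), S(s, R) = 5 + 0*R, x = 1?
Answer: sqrt(10692573)/654 ≈ 4.9999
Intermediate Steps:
S(s, R) = 5 (S(s, R) = 5 + 0 = 5)
I(k, F) = 0 (I(k, F) = 0*((F*k)*1) = 0*(F*k) = 0)
sqrt((25 - I(-22, S(-2, 5) - 17)) + 1/(1372 - 2680)) = sqrt((25 - 1*0) + 1/(1372 - 2680)) = sqrt((25 + 0) + 1/(-1308)) = sqrt(25 - 1/1308) = sqrt(32699/1308) = sqrt(10692573)/654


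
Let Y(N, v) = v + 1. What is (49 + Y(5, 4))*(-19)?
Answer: -1026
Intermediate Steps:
Y(N, v) = 1 + v
(49 + Y(5, 4))*(-19) = (49 + (1 + 4))*(-19) = (49 + 5)*(-19) = 54*(-19) = -1026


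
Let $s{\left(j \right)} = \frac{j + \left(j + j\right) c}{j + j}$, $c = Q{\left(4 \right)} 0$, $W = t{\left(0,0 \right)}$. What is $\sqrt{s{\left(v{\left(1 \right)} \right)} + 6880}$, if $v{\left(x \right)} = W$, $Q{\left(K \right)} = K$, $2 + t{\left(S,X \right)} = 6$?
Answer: $\frac{3 \sqrt{3058}}{2} \approx 82.949$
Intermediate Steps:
$t{\left(S,X \right)} = 4$ ($t{\left(S,X \right)} = -2 + 6 = 4$)
$W = 4$
$c = 0$ ($c = 4 \cdot 0 = 0$)
$v{\left(x \right)} = 4$
$s{\left(j \right)} = \frac{1}{2}$ ($s{\left(j \right)} = \frac{j + \left(j + j\right) 0}{j + j} = \frac{j + 2 j 0}{2 j} = \left(j + 0\right) \frac{1}{2 j} = j \frac{1}{2 j} = \frac{1}{2}$)
$\sqrt{s{\left(v{\left(1 \right)} \right)} + 6880} = \sqrt{\frac{1}{2} + 6880} = \sqrt{\frac{13761}{2}} = \frac{3 \sqrt{3058}}{2}$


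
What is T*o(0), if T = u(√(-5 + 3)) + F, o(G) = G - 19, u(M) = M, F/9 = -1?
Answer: 171 - 19*I*√2 ≈ 171.0 - 26.87*I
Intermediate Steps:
F = -9 (F = 9*(-1) = -9)
o(G) = -19 + G
T = -9 + I*√2 (T = √(-5 + 3) - 9 = √(-2) - 9 = I*√2 - 9 = -9 + I*√2 ≈ -9.0 + 1.4142*I)
T*o(0) = (-9 + I*√2)*(-19 + 0) = (-9 + I*√2)*(-19) = 171 - 19*I*√2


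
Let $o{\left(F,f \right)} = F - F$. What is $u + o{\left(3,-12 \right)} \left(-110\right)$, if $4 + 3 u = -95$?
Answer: $-33$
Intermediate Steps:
$u = -33$ ($u = - \frac{4}{3} + \frac{1}{3} \left(-95\right) = - \frac{4}{3} - \frac{95}{3} = -33$)
$o{\left(F,f \right)} = 0$
$u + o{\left(3,-12 \right)} \left(-110\right) = -33 + 0 \left(-110\right) = -33 + 0 = -33$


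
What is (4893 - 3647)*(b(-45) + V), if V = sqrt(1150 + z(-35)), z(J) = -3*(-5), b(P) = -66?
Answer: -82236 + 1246*sqrt(1165) ≈ -39707.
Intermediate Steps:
z(J) = 15
V = sqrt(1165) (V = sqrt(1150 + 15) = sqrt(1165) ≈ 34.132)
(4893 - 3647)*(b(-45) + V) = (4893 - 3647)*(-66 + sqrt(1165)) = 1246*(-66 + sqrt(1165)) = -82236 + 1246*sqrt(1165)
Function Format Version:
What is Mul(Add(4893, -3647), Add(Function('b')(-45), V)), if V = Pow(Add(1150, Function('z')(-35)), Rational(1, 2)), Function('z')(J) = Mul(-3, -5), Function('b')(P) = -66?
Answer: Add(-82236, Mul(1246, Pow(1165, Rational(1, 2)))) ≈ -39707.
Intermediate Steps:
Function('z')(J) = 15
V = Pow(1165, Rational(1, 2)) (V = Pow(Add(1150, 15), Rational(1, 2)) = Pow(1165, Rational(1, 2)) ≈ 34.132)
Mul(Add(4893, -3647), Add(Function('b')(-45), V)) = Mul(Add(4893, -3647), Add(-66, Pow(1165, Rational(1, 2)))) = Mul(1246, Add(-66, Pow(1165, Rational(1, 2)))) = Add(-82236, Mul(1246, Pow(1165, Rational(1, 2))))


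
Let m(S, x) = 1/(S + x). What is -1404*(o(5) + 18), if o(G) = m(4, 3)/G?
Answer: -885924/35 ≈ -25312.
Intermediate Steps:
o(G) = 1/(7*G) (o(G) = 1/((4 + 3)*G) = 1/(7*G))
-1404*(o(5) + 18) = -1404*((⅐)/5 + 18) = -1404*((⅐)*(⅕) + 18) = -1404*(1/35 + 18) = -1404*631/35 = -885924/35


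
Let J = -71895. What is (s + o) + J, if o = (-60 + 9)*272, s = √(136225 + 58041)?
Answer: -85767 + √194266 ≈ -85326.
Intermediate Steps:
s = √194266 ≈ 440.76
o = -13872 (o = -51*272 = -13872)
(s + o) + J = (√194266 - 13872) - 71895 = (-13872 + √194266) - 71895 = -85767 + √194266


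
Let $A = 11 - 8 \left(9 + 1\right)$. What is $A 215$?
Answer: $-14835$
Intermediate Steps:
$A = -69$ ($A = 11 - 80 = -69$)
$A 215 = \left(-69\right) 215 = -14835$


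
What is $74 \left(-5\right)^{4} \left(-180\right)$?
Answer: $-8325000$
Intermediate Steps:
$74 \left(-5\right)^{4} \left(-180\right) = 74 \cdot 625 \left(-180\right) = 46250 \left(-180\right) = -8325000$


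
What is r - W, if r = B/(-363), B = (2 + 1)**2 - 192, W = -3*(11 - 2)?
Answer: 3328/121 ≈ 27.504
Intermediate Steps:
W = -27 (W = -3*9 = -27)
B = -183 (B = 3**2 - 192 = 9 - 192 = -183)
r = 61/121 (r = -183/(-363) = -183*(-1/363) = 61/121 ≈ 0.50413)
r - W = 61/121 - 1*(-27) = 61/121 + 27 = 3328/121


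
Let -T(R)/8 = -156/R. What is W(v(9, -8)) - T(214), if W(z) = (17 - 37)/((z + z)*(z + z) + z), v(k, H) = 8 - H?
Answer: -32555/5564 ≈ -5.8510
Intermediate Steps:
T(R) = 1248/R (T(R) = -(-1248)/R = 1248/R)
W(z) = -20/(z + 4*z²) (W(z) = -20/((2*z)*(2*z) + z) = -20/(4*z² + z) = -20/(z + 4*z²))
W(v(9, -8)) - T(214) = -20/((8 - 1*(-8))*(1 + 4*(8 - 1*(-8)))) - 1248/214 = -20/((8 + 8)*(1 + 4*(8 + 8))) - 1248/214 = -20/(16*(1 + 4*16)) - 1*624/107 = -20*1/16/(1 + 64) - 624/107 = -20*1/16/65 - 624/107 = -20*1/16*1/65 - 624/107 = -1/52 - 624/107 = -32555/5564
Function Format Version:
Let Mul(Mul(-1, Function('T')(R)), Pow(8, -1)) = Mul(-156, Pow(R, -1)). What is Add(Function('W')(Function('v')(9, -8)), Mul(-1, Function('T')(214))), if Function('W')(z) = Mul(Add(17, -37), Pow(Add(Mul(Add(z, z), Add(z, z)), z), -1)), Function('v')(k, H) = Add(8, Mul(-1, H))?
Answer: Rational(-32555, 5564) ≈ -5.8510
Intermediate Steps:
Function('T')(R) = Mul(1248, Pow(R, -1)) (Function('T')(R) = Mul(-8, Mul(-156, Pow(R, -1))) = Mul(1248, Pow(R, -1)))
Function('W')(z) = Mul(-20, Pow(Add(z, Mul(4, Pow(z, 2))), -1)) (Function('W')(z) = Mul(-20, Pow(Add(Mul(Mul(2, z), Mul(2, z)), z), -1)) = Mul(-20, Pow(Add(Mul(4, Pow(z, 2)), z), -1)) = Mul(-20, Pow(Add(z, Mul(4, Pow(z, 2))), -1)))
Add(Function('W')(Function('v')(9, -8)), Mul(-1, Function('T')(214))) = Add(Mul(-20, Pow(Add(8, Mul(-1, -8)), -1), Pow(Add(1, Mul(4, Add(8, Mul(-1, -8)))), -1)), Mul(-1, Mul(1248, Pow(214, -1)))) = Add(Mul(-20, Pow(Add(8, 8), -1), Pow(Add(1, Mul(4, Add(8, 8))), -1)), Mul(-1, Mul(1248, Rational(1, 214)))) = Add(Mul(-20, Pow(16, -1), Pow(Add(1, Mul(4, 16)), -1)), Mul(-1, Rational(624, 107))) = Add(Mul(-20, Rational(1, 16), Pow(Add(1, 64), -1)), Rational(-624, 107)) = Add(Mul(-20, Rational(1, 16), Pow(65, -1)), Rational(-624, 107)) = Add(Mul(-20, Rational(1, 16), Rational(1, 65)), Rational(-624, 107)) = Add(Rational(-1, 52), Rational(-624, 107)) = Rational(-32555, 5564)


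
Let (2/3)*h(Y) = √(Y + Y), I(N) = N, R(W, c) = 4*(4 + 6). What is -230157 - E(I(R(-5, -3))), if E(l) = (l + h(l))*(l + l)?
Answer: -233357 - 480*√5 ≈ -2.3443e+5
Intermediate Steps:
R(W, c) = 40 (R(W, c) = 4*10 = 40)
h(Y) = 3*√2*√Y/2 (h(Y) = 3*√(Y + Y)/2 = 3*√(2*Y)/2 = 3*(√2*√Y)/2 = 3*√2*√Y/2)
E(l) = 2*l*(l + 3*√2*√l/2) (E(l) = (l + 3*√2*√l/2)*(l + l) = (l + 3*√2*√l/2)*(2*l) = 2*l*(l + 3*√2*√l/2))
-230157 - E(I(R(-5, -3))) = -230157 - 40*(2*40 + 3*√2*√40) = -230157 - 40*(80 + 3*√2*(2*√10)) = -230157 - 40*(80 + 12*√5) = -230157 - (3200 + 480*√5) = -230157 + (-3200 - 480*√5) = -233357 - 480*√5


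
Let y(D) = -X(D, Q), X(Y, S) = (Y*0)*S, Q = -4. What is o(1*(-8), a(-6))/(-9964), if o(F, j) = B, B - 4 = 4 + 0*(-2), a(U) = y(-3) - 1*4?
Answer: -2/2491 ≈ -0.00080289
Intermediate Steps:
X(Y, S) = 0 (X(Y, S) = 0*S = 0)
y(D) = 0 (y(D) = -1*0 = 0)
a(U) = -4 (a(U) = 0 - 1*4 = 0 - 4 = -4)
B = 8 (B = 4 + (4 + 0*(-2)) = 4 + (4 + 0) = 4 + 4 = 8)
o(F, j) = 8
o(1*(-8), a(-6))/(-9964) = 8/(-9964) = 8*(-1/9964) = -2/2491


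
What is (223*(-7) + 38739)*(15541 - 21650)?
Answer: -227120402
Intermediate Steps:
(223*(-7) + 38739)*(15541 - 21650) = (-1561 + 38739)*(-6109) = 37178*(-6109) = -227120402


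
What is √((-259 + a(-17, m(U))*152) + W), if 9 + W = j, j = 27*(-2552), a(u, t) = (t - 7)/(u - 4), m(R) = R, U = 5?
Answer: 2*I*√7624617/21 ≈ 262.98*I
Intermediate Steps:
a(u, t) = (-7 + t)/(-4 + u)
j = -68904
W = -68913 (W = -9 - 68904 = -68913)
√((-259 + a(-17, m(U))*152) + W) = √((-259 + ((-7 + 5)/(-4 - 17))*152) - 68913) = √((-259 + (-2/(-21))*152) - 68913) = √((-259 - 1/21*(-2)*152) - 68913) = √((-259 + (2/21)*152) - 68913) = √((-259 + 304/21) - 68913) = √(-5135/21 - 68913) = √(-1452308/21) = 2*I*√7624617/21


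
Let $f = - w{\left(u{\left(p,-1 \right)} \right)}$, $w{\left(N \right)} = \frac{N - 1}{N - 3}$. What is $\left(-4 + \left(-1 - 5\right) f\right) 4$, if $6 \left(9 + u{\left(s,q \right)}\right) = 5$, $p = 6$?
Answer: $\frac{248}{67} \approx 3.7015$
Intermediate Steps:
$u{\left(s,q \right)} = - \frac{49}{6}$ ($u{\left(s,q \right)} = -9 + \frac{1}{6} \cdot 5 = -9 + \frac{5}{6} = - \frac{49}{6}$)
$w{\left(N \right)} = \frac{-1 + N}{-3 + N}$
$f = - \frac{55}{67}$ ($f = - \frac{-1 - \frac{49}{6}}{-3 - \frac{49}{6}} = - \frac{-55}{\left(- \frac{67}{6}\right) 6} = - \frac{\left(-6\right) \left(-55\right)}{67 \cdot 6} = \left(-1\right) \frac{55}{67} = - \frac{55}{67} \approx -0.8209$)
$\left(-4 + \left(-1 - 5\right) f\right) 4 = \left(-4 + \left(-1 - 5\right) \left(- \frac{55}{67}\right)\right) 4 = \left(-4 - - \frac{330}{67}\right) 4 = \left(-4 + \frac{330}{67}\right) 4 = \frac{62}{67} \cdot 4 = \frac{248}{67}$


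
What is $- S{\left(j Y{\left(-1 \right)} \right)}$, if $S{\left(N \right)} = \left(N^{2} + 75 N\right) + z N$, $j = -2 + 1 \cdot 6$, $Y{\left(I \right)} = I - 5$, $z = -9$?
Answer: $1008$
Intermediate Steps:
$Y{\left(I \right)} = -5 + I$ ($Y{\left(I \right)} = I - 5 = -5 + I$)
$j = 4$ ($j = -2 + 6 = 4$)
$S{\left(N \right)} = N^{2} + 66 N$ ($S{\left(N \right)} = \left(N^{2} + 75 N\right) - 9 N = N^{2} + 66 N$)
$- S{\left(j Y{\left(-1 \right)} \right)} = - 4 \left(-5 - 1\right) \left(66 + 4 \left(-5 - 1\right)\right) = - 4 \left(-6\right) \left(66 + 4 \left(-6\right)\right) = - \left(-24\right) \left(66 - 24\right) = - \left(-24\right) 42 = \left(-1\right) \left(-1008\right) = 1008$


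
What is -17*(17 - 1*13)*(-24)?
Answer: 1632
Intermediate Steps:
-17*(17 - 1*13)*(-24) = -17*(17 - 13)*(-24) = -17*4*(-24) = -68*(-24) = 1632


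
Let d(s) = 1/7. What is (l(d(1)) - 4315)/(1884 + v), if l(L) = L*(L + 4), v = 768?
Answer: -8131/4998 ≈ -1.6269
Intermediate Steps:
d(s) = ⅐
l(L) = L*(4 + L)
(l(d(1)) - 4315)/(1884 + v) = ((4 + ⅐)/7 - 4315)/(1884 + 768) = ((⅐)*(29/7) - 4315)/2652 = (29/49 - 4315)*(1/2652) = -211406/49*1/2652 = -8131/4998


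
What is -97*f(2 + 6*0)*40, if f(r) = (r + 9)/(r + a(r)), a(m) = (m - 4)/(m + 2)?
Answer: -85360/3 ≈ -28453.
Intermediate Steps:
a(m) = (-4 + m)/(2 + m)
f(r) = (9 + r)/(r + (-4 + r)/(2 + r)) (f(r) = (r + 9)/(r + (-4 + r)/(2 + r)) = (9 + r)/(r + (-4 + r)/(2 + r)))
-97*f(2 + 6*0)*40 = -97*(2 + (2 + 6*0))*(9 + (2 + 6*0))/(-4 + (2 + 6*0) + (2 + 6*0)*(2 + (2 + 6*0)))*40 = -97*(2 + (2 + 0))*(9 + (2 + 0))/(-4 + (2 + 0) + (2 + 0)*(2 + (2 + 0)))*40 = -97*(2 + 2)*(9 + 2)/(-4 + 2 + 2*(2 + 2))*40 = -97*4*11/(-4 + 2 + 2*4)*40 = -97*4*11/(-4 + 2 + 8)*40 = -97*4*11/6*40 = -97*22/3*40 = -2134/3*40 = -85360/3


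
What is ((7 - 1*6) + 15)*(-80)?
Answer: -1280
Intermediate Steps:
((7 - 1*6) + 15)*(-80) = ((7 - 6) + 15)*(-80) = (1 + 15)*(-80) = 16*(-80) = -1280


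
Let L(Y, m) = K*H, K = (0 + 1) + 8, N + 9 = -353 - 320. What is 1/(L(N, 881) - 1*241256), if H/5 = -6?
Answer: -1/241526 ≈ -4.1403e-6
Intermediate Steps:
N = -682 (N = -9 + (-353 - 320) = -9 - 673 = -682)
K = 9 (K = 1 + 8 = 9)
H = -30 (H = 5*(-6) = -30)
L(Y, m) = -270 (L(Y, m) = 9*(-30) = -270)
1/(L(N, 881) - 1*241256) = 1/(-270 - 1*241256) = 1/(-270 - 241256) = 1/(-241526) = -1/241526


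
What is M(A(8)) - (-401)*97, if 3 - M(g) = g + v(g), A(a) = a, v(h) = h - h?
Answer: 38892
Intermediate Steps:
v(h) = 0
M(g) = 3 - g (M(g) = 3 - (g + 0) = 3 - g)
M(A(8)) - (-401)*97 = (3 - 1*8) - (-401)*97 = (3 - 8) - 1*(-38897) = -5 + 38897 = 38892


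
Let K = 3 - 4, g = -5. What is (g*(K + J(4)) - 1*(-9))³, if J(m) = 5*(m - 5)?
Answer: 59319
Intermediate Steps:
J(m) = -25 + 5*m (J(m) = 5*(-5 + m) = -25 + 5*m)
K = -1
(g*(K + J(4)) - 1*(-9))³ = (-5*(-1 + (-25 + 5*4)) - 1*(-9))³ = (-5*(-1 + (-25 + 20)) + 9)³ = (-5*(-1 - 5) + 9)³ = (-5*(-6) + 9)³ = (30 + 9)³ = 39³ = 59319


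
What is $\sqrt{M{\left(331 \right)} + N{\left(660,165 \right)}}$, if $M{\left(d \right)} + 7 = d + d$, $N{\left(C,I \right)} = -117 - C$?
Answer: $i \sqrt{122} \approx 11.045 i$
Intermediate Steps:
$M{\left(d \right)} = -7 + 2 d$ ($M{\left(d \right)} = -7 + \left(d + d\right) = -7 + 2 d$)
$\sqrt{M{\left(331 \right)} + N{\left(660,165 \right)}} = \sqrt{\left(-7 + 2 \cdot 331\right) - 777} = \sqrt{\left(-7 + 662\right) - 777} = \sqrt{655 - 777} = \sqrt{-122} = i \sqrt{122}$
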